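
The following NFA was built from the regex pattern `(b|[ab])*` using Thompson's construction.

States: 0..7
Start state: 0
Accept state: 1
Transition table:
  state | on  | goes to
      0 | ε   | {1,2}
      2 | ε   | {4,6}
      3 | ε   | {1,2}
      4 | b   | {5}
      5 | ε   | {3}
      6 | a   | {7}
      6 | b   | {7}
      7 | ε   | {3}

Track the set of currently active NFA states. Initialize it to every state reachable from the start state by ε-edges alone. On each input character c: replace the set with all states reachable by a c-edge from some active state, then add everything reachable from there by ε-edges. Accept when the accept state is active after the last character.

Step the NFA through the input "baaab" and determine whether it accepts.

Answer: ACCEPT

Steps:
start: ε-closure({0}) = {0,1,2,4,6}
'b' @ 1: {1,2,3,4,5,6,7}  (accept∈set)
'a' @ 2: {1,2,3,4,6,7}  (accept∈set)
'a' @ 3: {1,2,3,4,6,7}  (accept∈set)
'a' @ 4: {1,2,3,4,6,7}  (accept∈set)
'b' @ 5: {1,2,3,4,5,6,7}  (accept∈set)
end set {1,2,3,4,5,6,7} — state 1 in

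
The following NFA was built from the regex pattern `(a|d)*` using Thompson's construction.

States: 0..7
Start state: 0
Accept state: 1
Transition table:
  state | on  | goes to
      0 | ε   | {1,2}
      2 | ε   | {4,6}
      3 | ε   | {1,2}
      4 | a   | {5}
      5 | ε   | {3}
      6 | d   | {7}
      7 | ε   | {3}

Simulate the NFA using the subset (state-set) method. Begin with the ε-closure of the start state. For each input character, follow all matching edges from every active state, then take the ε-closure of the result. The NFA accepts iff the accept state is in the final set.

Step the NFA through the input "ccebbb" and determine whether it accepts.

S₀ = ε-closure({0}) = {0,1,2,4,6}
'c' @ 1: {}  — state set empty
rest 'cebbb' ignored (set empty)
end set {} — state 1 not in

Answer: REJECT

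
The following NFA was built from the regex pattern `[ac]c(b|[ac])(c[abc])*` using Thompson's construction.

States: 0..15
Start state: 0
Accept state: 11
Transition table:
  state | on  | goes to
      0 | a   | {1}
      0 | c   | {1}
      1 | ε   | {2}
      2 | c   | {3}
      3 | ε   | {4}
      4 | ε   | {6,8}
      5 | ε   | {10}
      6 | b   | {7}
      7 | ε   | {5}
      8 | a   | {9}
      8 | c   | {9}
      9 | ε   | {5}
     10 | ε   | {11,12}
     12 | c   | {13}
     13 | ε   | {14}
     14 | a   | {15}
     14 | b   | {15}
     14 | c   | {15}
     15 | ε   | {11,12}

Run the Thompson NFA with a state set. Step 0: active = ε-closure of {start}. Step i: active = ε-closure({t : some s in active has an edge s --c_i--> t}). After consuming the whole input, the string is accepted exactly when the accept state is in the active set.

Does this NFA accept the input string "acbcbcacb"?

S₀ = ε-closure({0}) = {0}
'a' @ 1: {1,2}
'c' @ 2: {3,4,6,8}
'b' @ 3: {5,7,10,11,12}  ✓accept
'c' @ 4: {13,14}
'b' @ 5: {11,12,15}  ✓accept
'c' @ 6: {13,14}
'a' @ 7: {11,12,15}  ✓accept
'c' @ 8: {13,14}
'b' @ 9: {11,12,15}  ✓accept
final: {11,12,15}; accept 11 in set

Answer: ACCEPT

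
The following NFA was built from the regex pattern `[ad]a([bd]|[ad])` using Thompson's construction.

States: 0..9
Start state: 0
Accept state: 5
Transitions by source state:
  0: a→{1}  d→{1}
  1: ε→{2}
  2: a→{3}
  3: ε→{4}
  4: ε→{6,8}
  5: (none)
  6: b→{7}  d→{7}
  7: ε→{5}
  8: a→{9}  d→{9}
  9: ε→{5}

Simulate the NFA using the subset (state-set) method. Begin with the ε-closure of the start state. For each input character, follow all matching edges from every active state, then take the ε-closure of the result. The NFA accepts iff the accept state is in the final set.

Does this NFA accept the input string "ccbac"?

Answer: REJECT

Steps:
initial (ε-close {0}): {0}
'c' @ 1: {}  — state set empty
rest 'cbac' ignored (set empty)
after full input: {}  (accept=5 not in)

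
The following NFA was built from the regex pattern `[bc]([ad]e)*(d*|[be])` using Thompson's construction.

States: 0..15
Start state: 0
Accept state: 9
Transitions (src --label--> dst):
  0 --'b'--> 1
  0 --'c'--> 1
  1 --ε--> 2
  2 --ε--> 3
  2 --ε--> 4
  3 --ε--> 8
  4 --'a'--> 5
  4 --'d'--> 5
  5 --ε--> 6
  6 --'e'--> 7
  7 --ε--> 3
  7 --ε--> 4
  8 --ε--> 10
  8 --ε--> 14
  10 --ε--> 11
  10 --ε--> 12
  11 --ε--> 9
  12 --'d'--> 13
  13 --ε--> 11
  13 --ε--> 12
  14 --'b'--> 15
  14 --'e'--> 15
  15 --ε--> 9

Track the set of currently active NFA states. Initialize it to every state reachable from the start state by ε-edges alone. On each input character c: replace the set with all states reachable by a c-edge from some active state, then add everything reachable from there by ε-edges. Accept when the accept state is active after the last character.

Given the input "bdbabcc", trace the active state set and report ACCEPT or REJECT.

Answer: REJECT

Steps:
start: ε-closure({0}) = {0}
'b' @ 1: {1,2,3,4,8,9,10,11,12,14}  ✓accept
'd' @ 2: {5,6,9,11,12,13}  ✓accept
'b' @ 3: {}  — dead — no transitions
rest 'abcc' ignored (set empty)
after full input: {}  (accept=9 not in)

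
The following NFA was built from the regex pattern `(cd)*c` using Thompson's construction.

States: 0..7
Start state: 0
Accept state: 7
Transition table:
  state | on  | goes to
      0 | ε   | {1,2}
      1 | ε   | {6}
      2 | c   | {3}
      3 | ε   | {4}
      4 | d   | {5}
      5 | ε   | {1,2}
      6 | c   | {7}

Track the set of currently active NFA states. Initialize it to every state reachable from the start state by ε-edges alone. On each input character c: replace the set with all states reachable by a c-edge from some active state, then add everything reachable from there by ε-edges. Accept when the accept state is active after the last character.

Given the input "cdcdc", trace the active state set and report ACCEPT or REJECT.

Answer: ACCEPT

Derivation:
initial (ε-close {0}): {0,1,2,6}
'c' @ 1: {3,4,7}  ✓accept
'd' @ 2: {1,2,5,6}
'c' @ 3: {3,4,7}  ✓accept
'd' @ 4: {1,2,5,6}
'c' @ 5: {3,4,7}  ✓accept
final: {3,4,7}; accept 7 in set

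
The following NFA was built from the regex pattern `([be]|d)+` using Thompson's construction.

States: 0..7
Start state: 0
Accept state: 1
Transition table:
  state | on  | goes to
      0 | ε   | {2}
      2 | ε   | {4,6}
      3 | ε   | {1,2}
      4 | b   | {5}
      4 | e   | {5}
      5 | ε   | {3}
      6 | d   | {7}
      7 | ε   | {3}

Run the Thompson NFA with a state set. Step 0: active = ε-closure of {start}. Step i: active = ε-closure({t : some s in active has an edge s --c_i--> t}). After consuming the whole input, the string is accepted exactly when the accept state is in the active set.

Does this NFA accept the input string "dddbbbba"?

Answer: REJECT

Trace:
S₀ = ε-closure({0}) = {0,2,4,6}
'd' @ 1: {1,2,3,4,6,7}  ✓accept
'd' @ 2: {1,2,3,4,6,7}  ✓accept
'd' @ 3: {1,2,3,4,6,7}  ✓accept
'b' @ 4: {1,2,3,4,5,6}  ✓accept
'b' @ 5: {1,2,3,4,5,6}  ✓accept
'b' @ 6: {1,2,3,4,5,6}  ✓accept
'b' @ 7: {1,2,3,4,5,6}  ✓accept
'a' @ 8: {}  — dead — no transitions
end set {} — state 1 not in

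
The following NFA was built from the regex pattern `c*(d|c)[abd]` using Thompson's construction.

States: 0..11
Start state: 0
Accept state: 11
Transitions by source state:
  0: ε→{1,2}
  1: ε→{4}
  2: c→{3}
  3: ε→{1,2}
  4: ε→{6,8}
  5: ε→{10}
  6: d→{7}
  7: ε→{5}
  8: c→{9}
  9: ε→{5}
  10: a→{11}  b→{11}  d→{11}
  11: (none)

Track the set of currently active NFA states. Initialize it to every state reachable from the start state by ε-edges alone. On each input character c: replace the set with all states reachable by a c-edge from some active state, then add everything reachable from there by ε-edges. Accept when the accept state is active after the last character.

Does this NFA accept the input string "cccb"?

S₀ = ε-closure({0}) = {0,1,2,4,6,8}
'c' @ 1: {1,2,3,4,5,6,8,9,10}
'c' @ 2: {1,2,3,4,5,6,8,9,10}
'c' @ 3: {1,2,3,4,5,6,8,9,10}
'b' @ 4: {11}  [accepting]
end set {11} — state 11 in

Answer: ACCEPT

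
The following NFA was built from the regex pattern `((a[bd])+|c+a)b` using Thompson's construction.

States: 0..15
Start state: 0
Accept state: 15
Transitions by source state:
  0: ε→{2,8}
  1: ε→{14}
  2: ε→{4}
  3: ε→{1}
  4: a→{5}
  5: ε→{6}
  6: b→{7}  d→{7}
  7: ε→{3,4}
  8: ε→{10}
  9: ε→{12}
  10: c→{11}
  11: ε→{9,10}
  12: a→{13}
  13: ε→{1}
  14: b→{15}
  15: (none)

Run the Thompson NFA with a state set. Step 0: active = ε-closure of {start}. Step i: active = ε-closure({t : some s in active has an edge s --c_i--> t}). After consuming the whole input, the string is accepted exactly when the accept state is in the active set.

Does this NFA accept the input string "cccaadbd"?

initial (ε-close {0}): {0,2,4,8,10}
'c' @ 1: {9,10,11,12}
'c' @ 2: {9,10,11,12}
'c' @ 3: {9,10,11,12}
'a' @ 4: {1,13,14}
'a' @ 5: {}  — state set empty
rest 'dbd' ignored (set empty)
end set {} — state 15 not in

Answer: REJECT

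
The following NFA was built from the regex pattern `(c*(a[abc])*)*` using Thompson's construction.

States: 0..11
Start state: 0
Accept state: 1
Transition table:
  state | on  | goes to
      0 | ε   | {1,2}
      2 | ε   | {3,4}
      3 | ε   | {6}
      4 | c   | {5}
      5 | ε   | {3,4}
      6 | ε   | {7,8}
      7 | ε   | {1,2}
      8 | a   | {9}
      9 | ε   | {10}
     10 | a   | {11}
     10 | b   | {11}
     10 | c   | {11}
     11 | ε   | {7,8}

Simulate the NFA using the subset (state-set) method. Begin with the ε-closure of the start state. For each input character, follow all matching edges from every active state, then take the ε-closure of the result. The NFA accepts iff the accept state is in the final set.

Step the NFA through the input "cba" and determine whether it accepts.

Answer: REJECT

Steps:
S₀ = ε-closure({0}) = {0,1,2,3,4,6,7,8}
'c' @ 1: {1,2,3,4,5,6,7,8}  ✓accept
'b' @ 2: {}  — no active states
rest 'a' ignored (set empty)
end set {} — state 1 not in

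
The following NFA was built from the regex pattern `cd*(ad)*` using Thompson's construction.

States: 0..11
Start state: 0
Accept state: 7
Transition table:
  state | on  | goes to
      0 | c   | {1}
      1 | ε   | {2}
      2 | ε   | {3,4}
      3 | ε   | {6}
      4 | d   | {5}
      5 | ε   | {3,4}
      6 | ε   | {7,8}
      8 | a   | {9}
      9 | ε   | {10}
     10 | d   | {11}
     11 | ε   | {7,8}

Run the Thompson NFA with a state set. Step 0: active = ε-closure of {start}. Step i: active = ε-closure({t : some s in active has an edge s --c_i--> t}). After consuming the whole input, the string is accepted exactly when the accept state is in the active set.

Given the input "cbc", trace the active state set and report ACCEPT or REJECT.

Answer: REJECT

Steps:
S₀ = ε-closure({0}) = {0}
'c' @ 1: {1,2,3,4,6,7,8}  [accepting]
'b' @ 2: {}  — state set empty
rest 'c' ignored (set empty)
after full input: {}  (accept=7 not in)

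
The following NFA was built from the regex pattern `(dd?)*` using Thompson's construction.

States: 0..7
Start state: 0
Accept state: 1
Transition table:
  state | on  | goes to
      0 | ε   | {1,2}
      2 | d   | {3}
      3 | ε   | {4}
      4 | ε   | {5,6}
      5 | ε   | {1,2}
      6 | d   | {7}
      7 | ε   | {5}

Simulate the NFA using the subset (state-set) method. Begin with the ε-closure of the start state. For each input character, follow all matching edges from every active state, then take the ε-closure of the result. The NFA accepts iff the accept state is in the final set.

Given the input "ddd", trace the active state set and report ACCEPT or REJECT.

start: ε-closure({0}) = {0,1,2}
'd' @ 1: {1,2,3,4,5,6}  ✓accept
'd' @ 2: {1,2,3,4,5,6,7}  ✓accept
'd' @ 3: {1,2,3,4,5,6,7}  ✓accept
final: {1,2,3,4,5,6,7}; accept 1 in set

Answer: ACCEPT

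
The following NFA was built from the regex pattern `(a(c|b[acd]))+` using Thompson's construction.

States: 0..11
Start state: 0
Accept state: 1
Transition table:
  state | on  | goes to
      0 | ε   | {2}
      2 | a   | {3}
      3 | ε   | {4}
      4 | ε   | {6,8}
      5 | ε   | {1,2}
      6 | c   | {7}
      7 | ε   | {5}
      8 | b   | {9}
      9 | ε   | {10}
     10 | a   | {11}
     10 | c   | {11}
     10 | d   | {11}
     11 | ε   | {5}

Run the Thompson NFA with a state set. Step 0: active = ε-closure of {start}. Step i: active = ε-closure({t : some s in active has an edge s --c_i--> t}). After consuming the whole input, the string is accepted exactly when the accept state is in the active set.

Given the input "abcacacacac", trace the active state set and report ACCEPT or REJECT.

Answer: ACCEPT

Steps:
initial (ε-close {0}): {0,2}
'a' @ 1: {3,4,6,8}
'b' @ 2: {9,10}
'c' @ 3: {1,2,5,11}  (accept∈set)
'a' @ 4: {3,4,6,8}
'c' @ 5: {1,2,5,7}  (accept∈set)
'a' @ 6: {3,4,6,8}
'c' @ 7: {1,2,5,7}  (accept∈set)
'a' @ 8: {3,4,6,8}
'c' @ 9: {1,2,5,7}  (accept∈set)
'a' @ 10: {3,4,6,8}
'c' @ 11: {1,2,5,7}  (accept∈set)
end set {1,2,5,7} — state 1 in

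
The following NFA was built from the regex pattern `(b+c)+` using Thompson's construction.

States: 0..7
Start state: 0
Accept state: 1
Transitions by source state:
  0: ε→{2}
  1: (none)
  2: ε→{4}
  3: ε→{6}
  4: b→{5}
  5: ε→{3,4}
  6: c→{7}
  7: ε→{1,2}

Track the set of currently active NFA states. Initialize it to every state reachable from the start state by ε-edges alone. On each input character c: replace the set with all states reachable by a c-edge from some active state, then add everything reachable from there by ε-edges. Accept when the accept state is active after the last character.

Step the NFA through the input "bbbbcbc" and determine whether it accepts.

S₀ = ε-closure({0}) = {0,2,4}
'b' @ 1: {3,4,5,6}
'b' @ 2: {3,4,5,6}
'b' @ 3: {3,4,5,6}
'b' @ 4: {3,4,5,6}
'c' @ 5: {1,2,4,7}  (accept∈set)
'b' @ 6: {3,4,5,6}
'c' @ 7: {1,2,4,7}  (accept∈set)
after full input: {1,2,4,7}  (accept=1 in)

Answer: ACCEPT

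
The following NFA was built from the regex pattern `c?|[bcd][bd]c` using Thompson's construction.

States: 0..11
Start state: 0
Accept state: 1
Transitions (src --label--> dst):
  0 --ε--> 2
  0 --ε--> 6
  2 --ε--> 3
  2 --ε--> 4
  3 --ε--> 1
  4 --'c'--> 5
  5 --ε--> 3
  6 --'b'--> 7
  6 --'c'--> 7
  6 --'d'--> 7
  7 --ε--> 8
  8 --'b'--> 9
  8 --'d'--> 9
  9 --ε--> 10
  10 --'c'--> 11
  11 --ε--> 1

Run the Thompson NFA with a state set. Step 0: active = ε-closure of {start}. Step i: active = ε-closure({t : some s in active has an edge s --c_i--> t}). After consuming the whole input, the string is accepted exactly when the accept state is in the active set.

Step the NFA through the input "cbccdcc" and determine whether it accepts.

start: ε-closure({0}) = {0,1,2,3,4,6}
'c' @ 1: {1,3,5,7,8}  [accepting]
'b' @ 2: {9,10}
'c' @ 3: {1,11}  [accepting]
'c' @ 4: {}  — state set empty
rest 'dcc' ignored (set empty)
final: {}; accept 1 not in set

Answer: REJECT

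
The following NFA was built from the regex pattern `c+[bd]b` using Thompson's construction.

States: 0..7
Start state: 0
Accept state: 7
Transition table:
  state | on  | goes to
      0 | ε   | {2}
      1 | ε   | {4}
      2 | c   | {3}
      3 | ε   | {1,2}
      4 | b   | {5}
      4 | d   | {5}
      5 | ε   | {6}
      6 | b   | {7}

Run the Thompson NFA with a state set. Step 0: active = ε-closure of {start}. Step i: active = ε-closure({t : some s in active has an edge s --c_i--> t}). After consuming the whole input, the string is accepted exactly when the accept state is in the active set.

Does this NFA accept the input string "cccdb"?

initial (ε-close {0}): {0,2}
'c' @ 1: {1,2,3,4}
'c' @ 2: {1,2,3,4}
'c' @ 3: {1,2,3,4}
'd' @ 4: {5,6}
'b' @ 5: {7}  (accept∈set)
after full input: {7}  (accept=7 in)

Answer: ACCEPT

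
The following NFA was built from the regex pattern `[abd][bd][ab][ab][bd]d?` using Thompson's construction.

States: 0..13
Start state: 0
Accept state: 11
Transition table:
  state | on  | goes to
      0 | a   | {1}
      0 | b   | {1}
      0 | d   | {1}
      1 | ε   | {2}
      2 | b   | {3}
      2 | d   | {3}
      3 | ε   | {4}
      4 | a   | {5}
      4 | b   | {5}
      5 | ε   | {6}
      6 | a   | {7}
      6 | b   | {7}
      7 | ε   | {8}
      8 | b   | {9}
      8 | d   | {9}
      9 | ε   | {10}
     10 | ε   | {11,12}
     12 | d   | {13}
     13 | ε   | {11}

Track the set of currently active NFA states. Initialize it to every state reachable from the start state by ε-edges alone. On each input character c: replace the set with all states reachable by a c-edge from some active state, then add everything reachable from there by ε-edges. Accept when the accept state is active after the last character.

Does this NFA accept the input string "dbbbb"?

S₀ = ε-closure({0}) = {0}
'd' @ 1: {1,2}
'b' @ 2: {3,4}
'b' @ 3: {5,6}
'b' @ 4: {7,8}
'b' @ 5: {9,10,11,12}  (accept∈set)
end set {9,10,11,12} — state 11 in

Answer: ACCEPT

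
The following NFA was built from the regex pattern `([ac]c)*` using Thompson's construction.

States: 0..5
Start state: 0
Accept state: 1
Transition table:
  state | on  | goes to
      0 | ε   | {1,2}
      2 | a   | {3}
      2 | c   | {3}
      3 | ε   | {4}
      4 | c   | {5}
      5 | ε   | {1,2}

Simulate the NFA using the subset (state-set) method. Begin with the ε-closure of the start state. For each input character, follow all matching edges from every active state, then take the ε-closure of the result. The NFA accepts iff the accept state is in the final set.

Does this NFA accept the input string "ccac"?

initial (ε-close {0}): {0,1,2}
'c' @ 1: {3,4}
'c' @ 2: {1,2,5}  [accepting]
'a' @ 3: {3,4}
'c' @ 4: {1,2,5}  [accepting]
after full input: {1,2,5}  (accept=1 in)

Answer: ACCEPT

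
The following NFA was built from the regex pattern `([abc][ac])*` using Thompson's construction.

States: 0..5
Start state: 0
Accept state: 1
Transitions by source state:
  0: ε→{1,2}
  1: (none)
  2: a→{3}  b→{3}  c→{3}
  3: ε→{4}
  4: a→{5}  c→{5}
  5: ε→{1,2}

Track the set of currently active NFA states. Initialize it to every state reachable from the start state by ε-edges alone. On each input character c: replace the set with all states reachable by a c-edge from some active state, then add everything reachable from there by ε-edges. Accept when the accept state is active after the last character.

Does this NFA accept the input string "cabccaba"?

Answer: ACCEPT

Derivation:
S₀ = ε-closure({0}) = {0,1,2}
'c' @ 1: {3,4}
'a' @ 2: {1,2,5}  [accepting]
'b' @ 3: {3,4}
'c' @ 4: {1,2,5}  [accepting]
'c' @ 5: {3,4}
'a' @ 6: {1,2,5}  [accepting]
'b' @ 7: {3,4}
'a' @ 8: {1,2,5}  [accepting]
after full input: {1,2,5}  (accept=1 in)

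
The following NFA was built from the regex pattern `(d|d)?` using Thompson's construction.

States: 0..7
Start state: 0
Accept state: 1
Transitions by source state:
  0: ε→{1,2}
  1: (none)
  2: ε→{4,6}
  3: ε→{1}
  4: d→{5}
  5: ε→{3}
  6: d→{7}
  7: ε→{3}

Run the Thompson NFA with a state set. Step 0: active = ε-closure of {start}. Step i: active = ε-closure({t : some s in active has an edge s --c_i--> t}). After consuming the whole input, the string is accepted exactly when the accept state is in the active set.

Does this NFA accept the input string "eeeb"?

Answer: REJECT

Steps:
start: ε-closure({0}) = {0,1,2,4,6}
'e' @ 1: {}  — dead — no transitions
rest 'eeb' ignored (set empty)
final: {}; accept 1 not in set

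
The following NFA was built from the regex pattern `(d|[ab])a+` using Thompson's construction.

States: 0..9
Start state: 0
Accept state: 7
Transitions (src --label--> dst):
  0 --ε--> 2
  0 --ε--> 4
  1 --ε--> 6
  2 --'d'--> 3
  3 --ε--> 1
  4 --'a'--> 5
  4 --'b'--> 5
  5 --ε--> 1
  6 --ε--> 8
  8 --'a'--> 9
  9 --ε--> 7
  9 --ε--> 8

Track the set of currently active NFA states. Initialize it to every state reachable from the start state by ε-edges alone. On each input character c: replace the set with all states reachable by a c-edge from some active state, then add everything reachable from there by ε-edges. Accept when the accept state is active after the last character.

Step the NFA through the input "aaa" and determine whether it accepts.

S₀ = ε-closure({0}) = {0,2,4}
'a' @ 1: {1,5,6,8}
'a' @ 2: {7,8,9}  ✓accept
'a' @ 3: {7,8,9}  ✓accept
final: {7,8,9}; accept 7 in set

Answer: ACCEPT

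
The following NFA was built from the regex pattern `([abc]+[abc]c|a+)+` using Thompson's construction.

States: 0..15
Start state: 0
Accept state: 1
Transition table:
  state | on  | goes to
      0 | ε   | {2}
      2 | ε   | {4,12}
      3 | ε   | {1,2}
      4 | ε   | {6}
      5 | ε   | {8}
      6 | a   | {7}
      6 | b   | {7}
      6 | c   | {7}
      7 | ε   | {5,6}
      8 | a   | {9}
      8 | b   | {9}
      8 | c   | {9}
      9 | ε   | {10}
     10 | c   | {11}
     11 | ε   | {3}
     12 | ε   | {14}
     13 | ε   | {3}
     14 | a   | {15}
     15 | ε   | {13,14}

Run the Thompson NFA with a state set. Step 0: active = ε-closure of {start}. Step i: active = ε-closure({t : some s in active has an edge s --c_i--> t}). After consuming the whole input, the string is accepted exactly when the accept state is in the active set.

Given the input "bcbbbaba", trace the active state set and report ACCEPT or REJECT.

Answer: REJECT

Derivation:
start: ε-closure({0}) = {0,2,4,6,12,14}
'b' @ 1: {5,6,7,8}
'c' @ 2: {5,6,7,8,9,10}
'b' @ 3: {5,6,7,8,9,10}
'b' @ 4: {5,6,7,8,9,10}
'b' @ 5: {5,6,7,8,9,10}
'a' @ 6: {5,6,7,8,9,10}
'b' @ 7: {5,6,7,8,9,10}
'a' @ 8: {5,6,7,8,9,10}
after full input: {5,6,7,8,9,10}  (accept=1 not in)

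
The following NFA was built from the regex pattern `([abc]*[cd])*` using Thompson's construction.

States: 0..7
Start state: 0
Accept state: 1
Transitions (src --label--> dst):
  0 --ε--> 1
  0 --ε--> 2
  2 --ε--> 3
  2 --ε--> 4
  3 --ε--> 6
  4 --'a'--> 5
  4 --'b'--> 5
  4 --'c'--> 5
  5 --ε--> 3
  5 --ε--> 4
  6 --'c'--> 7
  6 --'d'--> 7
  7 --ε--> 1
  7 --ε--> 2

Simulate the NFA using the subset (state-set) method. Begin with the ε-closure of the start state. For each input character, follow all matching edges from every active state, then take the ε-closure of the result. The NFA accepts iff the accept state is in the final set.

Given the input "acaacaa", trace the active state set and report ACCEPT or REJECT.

initial (ε-close {0}): {0,1,2,3,4,6}
'a' @ 1: {3,4,5,6}
'c' @ 2: {1,2,3,4,5,6,7}  (accept∈set)
'a' @ 3: {3,4,5,6}
'a' @ 4: {3,4,5,6}
'c' @ 5: {1,2,3,4,5,6,7}  (accept∈set)
'a' @ 6: {3,4,5,6}
'a' @ 7: {3,4,5,6}
final: {3,4,5,6}; accept 1 not in set

Answer: REJECT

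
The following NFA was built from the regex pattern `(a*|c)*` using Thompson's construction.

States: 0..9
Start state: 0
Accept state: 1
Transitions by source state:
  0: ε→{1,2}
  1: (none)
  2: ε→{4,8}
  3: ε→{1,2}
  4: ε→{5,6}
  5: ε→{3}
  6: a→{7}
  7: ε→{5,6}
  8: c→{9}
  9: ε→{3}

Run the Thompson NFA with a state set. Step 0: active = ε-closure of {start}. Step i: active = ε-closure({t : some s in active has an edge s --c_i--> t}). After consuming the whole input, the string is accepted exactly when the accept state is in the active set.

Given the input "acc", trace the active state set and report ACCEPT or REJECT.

Answer: ACCEPT

Steps:
initial (ε-close {0}): {0,1,2,3,4,5,6,8}
'a' @ 1: {1,2,3,4,5,6,7,8}  [accepting]
'c' @ 2: {1,2,3,4,5,6,8,9}  [accepting]
'c' @ 3: {1,2,3,4,5,6,8,9}  [accepting]
after full input: {1,2,3,4,5,6,8,9}  (accept=1 in)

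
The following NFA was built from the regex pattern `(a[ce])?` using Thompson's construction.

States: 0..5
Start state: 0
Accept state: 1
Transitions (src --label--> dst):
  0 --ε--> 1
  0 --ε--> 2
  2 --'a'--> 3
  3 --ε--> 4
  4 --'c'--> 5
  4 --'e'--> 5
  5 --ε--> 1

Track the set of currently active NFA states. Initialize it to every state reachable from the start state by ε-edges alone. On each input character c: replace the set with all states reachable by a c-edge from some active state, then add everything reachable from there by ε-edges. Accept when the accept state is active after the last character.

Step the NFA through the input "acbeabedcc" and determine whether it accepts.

Answer: REJECT

Steps:
start: ε-closure({0}) = {0,1,2}
'a' @ 1: {3,4}
'c' @ 2: {1,5}  [accepting]
'b' @ 3: {}  — state set empty
rest 'eabedcc' ignored (set empty)
final: {}; accept 1 not in set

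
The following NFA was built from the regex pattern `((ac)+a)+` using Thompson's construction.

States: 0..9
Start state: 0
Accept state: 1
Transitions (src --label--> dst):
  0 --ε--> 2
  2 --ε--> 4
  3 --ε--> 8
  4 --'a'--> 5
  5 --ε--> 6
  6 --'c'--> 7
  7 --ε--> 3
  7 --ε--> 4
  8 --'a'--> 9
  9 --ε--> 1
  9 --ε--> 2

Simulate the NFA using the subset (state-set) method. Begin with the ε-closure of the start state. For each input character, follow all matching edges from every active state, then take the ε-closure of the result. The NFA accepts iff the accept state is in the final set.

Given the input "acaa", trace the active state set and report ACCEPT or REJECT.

Answer: REJECT

Steps:
S₀ = ε-closure({0}) = {0,2,4}
'a' @ 1: {5,6}
'c' @ 2: {3,4,7,8}
'a' @ 3: {1,2,4,5,6,9}  (accept∈set)
'a' @ 4: {5,6}
final: {5,6}; accept 1 not in set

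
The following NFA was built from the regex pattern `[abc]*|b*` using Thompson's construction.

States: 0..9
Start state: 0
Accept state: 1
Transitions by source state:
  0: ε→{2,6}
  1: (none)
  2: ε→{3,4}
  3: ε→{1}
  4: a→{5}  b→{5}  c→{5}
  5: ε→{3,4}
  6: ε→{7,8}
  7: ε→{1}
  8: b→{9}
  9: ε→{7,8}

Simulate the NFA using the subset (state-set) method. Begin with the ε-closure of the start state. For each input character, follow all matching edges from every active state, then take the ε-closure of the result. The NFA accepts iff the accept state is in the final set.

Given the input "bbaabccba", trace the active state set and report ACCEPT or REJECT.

Answer: ACCEPT

Trace:
initial (ε-close {0}): {0,1,2,3,4,6,7,8}
'b' @ 1: {1,3,4,5,7,8,9}  [accepting]
'b' @ 2: {1,3,4,5,7,8,9}  [accepting]
'a' @ 3: {1,3,4,5}  [accepting]
'a' @ 4: {1,3,4,5}  [accepting]
'b' @ 5: {1,3,4,5}  [accepting]
'c' @ 6: {1,3,4,5}  [accepting]
'c' @ 7: {1,3,4,5}  [accepting]
'b' @ 8: {1,3,4,5}  [accepting]
'a' @ 9: {1,3,4,5}  [accepting]
end set {1,3,4,5} — state 1 in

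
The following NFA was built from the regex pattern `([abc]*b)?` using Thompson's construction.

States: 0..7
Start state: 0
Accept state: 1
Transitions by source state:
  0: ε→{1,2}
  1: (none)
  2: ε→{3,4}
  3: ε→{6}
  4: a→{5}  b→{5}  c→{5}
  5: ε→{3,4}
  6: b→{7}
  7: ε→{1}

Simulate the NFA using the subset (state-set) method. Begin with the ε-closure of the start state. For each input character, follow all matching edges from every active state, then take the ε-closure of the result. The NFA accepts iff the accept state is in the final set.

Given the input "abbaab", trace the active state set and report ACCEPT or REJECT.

S₀ = ε-closure({0}) = {0,1,2,3,4,6}
'a' @ 1: {3,4,5,6}
'b' @ 2: {1,3,4,5,6,7}  [accepting]
'b' @ 3: {1,3,4,5,6,7}  [accepting]
'a' @ 4: {3,4,5,6}
'a' @ 5: {3,4,5,6}
'b' @ 6: {1,3,4,5,6,7}  [accepting]
after full input: {1,3,4,5,6,7}  (accept=1 in)

Answer: ACCEPT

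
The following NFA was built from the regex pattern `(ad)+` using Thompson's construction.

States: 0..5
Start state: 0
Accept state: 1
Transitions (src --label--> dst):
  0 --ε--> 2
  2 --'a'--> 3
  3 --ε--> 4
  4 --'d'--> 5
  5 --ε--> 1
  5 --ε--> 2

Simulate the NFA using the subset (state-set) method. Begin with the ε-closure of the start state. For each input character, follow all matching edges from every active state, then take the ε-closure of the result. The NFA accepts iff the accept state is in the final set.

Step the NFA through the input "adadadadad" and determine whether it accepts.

S₀ = ε-closure({0}) = {0,2}
'a' @ 1: {3,4}
'd' @ 2: {1,2,5}  [accepting]
'a' @ 3: {3,4}
'd' @ 4: {1,2,5}  [accepting]
'a' @ 5: {3,4}
'd' @ 6: {1,2,5}  [accepting]
'a' @ 7: {3,4}
'd' @ 8: {1,2,5}  [accepting]
'a' @ 9: {3,4}
'd' @ 10: {1,2,5}  [accepting]
end set {1,2,5} — state 1 in

Answer: ACCEPT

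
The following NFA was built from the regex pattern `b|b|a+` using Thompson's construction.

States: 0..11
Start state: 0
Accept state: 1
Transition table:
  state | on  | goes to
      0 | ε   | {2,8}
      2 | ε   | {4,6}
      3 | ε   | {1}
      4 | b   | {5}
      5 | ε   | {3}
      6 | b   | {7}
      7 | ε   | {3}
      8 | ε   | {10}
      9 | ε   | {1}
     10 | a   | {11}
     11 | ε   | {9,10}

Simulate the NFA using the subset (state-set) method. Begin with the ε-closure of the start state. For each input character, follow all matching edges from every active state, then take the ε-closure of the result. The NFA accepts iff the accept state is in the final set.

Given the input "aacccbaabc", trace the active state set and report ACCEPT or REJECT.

S₀ = ε-closure({0}) = {0,2,4,6,8,10}
'a' @ 1: {1,9,10,11}  (accept∈set)
'a' @ 2: {1,9,10,11}  (accept∈set)
'c' @ 3: {}  — no active states
rest 'ccbaabc' ignored (set empty)
end set {} — state 1 not in

Answer: REJECT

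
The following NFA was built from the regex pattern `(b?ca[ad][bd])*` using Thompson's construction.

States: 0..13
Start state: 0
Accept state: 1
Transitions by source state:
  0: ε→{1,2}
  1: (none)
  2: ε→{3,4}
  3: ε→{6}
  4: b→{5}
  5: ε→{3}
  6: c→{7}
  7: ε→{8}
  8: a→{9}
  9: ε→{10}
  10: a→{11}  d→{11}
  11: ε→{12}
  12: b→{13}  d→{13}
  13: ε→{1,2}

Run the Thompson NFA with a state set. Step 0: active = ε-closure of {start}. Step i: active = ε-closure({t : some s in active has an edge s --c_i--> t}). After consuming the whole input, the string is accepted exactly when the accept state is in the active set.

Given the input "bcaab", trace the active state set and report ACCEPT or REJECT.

Answer: ACCEPT

Steps:
S₀ = ε-closure({0}) = {0,1,2,3,4,6}
'b' @ 1: {3,5,6}
'c' @ 2: {7,8}
'a' @ 3: {9,10}
'a' @ 4: {11,12}
'b' @ 5: {1,2,3,4,6,13}  [accepting]
after full input: {1,2,3,4,6,13}  (accept=1 in)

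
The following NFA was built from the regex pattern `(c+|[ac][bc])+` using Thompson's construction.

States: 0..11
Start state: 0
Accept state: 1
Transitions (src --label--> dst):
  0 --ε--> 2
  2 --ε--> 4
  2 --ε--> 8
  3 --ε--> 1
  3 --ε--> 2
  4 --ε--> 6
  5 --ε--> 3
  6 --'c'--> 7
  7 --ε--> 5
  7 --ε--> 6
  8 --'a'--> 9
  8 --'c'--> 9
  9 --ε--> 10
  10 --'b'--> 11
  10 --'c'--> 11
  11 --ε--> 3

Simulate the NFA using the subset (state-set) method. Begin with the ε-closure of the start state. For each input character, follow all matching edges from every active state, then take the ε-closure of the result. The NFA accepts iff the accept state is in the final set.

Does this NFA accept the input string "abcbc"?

Answer: ACCEPT

Steps:
start: ε-closure({0}) = {0,2,4,6,8}
'a' @ 1: {9,10}
'b' @ 2: {1,2,3,4,6,8,11}  ✓accept
'c' @ 3: {1,2,3,4,5,6,7,8,9,10}  ✓accept
'b' @ 4: {1,2,3,4,6,8,11}  ✓accept
'c' @ 5: {1,2,3,4,5,6,7,8,9,10}  ✓accept
final: {1,2,3,4,5,6,7,8,9,10}; accept 1 in set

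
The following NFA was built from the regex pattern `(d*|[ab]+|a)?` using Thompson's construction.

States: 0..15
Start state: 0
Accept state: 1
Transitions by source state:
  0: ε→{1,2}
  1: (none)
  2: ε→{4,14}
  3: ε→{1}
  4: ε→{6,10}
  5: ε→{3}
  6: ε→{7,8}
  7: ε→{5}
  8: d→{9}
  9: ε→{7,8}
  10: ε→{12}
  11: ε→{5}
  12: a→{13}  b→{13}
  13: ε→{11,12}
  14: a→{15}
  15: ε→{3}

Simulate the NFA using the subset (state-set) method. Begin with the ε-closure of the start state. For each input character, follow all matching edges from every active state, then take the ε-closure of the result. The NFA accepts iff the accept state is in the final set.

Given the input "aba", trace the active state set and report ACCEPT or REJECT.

S₀ = ε-closure({0}) = {0,1,2,3,4,5,6,7,8,10,12,14}
'a' @ 1: {1,3,5,11,12,13,15}  [accepting]
'b' @ 2: {1,3,5,11,12,13}  [accepting]
'a' @ 3: {1,3,5,11,12,13}  [accepting]
end set {1,3,5,11,12,13} — state 1 in

Answer: ACCEPT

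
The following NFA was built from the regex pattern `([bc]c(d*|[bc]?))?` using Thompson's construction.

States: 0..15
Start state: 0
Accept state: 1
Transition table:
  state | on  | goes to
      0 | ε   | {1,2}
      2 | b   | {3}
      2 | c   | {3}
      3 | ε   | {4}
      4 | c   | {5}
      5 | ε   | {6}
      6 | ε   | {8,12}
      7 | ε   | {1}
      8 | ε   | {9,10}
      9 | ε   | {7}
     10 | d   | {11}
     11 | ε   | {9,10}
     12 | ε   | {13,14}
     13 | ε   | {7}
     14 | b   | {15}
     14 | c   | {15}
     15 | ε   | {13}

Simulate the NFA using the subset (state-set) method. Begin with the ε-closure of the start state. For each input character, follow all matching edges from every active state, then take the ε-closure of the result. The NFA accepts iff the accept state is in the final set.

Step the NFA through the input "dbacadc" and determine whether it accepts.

Answer: REJECT

Steps:
start: ε-closure({0}) = {0,1,2}
'd' @ 1: {}  — no active states
rest 'bacadc' ignored (set empty)
end set {} — state 1 not in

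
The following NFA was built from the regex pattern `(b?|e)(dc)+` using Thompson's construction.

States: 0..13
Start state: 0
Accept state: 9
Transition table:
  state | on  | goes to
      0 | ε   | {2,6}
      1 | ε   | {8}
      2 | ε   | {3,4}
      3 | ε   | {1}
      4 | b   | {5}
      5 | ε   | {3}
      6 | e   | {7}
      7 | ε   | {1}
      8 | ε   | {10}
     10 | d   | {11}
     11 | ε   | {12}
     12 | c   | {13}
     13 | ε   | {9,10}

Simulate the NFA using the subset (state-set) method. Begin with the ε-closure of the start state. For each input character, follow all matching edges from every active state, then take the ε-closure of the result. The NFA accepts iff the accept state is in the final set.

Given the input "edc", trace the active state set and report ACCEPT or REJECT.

S₀ = ε-closure({0}) = {0,1,2,3,4,6,8,10}
'e' @ 1: {1,7,8,10}
'd' @ 2: {11,12}
'c' @ 3: {9,10,13}  ✓accept
end set {9,10,13} — state 9 in

Answer: ACCEPT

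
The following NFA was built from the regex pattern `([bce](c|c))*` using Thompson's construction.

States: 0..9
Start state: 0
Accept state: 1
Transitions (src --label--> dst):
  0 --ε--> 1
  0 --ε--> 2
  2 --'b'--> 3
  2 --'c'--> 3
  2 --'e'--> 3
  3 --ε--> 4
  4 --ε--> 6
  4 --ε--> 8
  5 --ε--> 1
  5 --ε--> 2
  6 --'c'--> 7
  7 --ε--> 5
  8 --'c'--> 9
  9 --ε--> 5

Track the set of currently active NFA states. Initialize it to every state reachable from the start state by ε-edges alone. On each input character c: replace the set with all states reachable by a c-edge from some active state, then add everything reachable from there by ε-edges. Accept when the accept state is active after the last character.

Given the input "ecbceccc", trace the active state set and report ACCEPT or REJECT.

S₀ = ε-closure({0}) = {0,1,2}
'e' @ 1: {3,4,6,8}
'c' @ 2: {1,2,5,7,9}  ✓accept
'b' @ 3: {3,4,6,8}
'c' @ 4: {1,2,5,7,9}  ✓accept
'e' @ 5: {3,4,6,8}
'c' @ 6: {1,2,5,7,9}  ✓accept
'c' @ 7: {3,4,6,8}
'c' @ 8: {1,2,5,7,9}  ✓accept
end set {1,2,5,7,9} — state 1 in

Answer: ACCEPT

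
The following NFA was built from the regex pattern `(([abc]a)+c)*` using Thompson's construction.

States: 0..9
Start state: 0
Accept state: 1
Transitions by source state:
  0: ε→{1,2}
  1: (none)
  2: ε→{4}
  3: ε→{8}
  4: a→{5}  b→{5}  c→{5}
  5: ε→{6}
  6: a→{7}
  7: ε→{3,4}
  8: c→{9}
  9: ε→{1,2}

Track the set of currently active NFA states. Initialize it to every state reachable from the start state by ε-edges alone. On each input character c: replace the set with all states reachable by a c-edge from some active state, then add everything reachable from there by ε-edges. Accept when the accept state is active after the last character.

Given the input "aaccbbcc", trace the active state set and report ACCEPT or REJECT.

S₀ = ε-closure({0}) = {0,1,2,4}
'a' @ 1: {5,6}
'a' @ 2: {3,4,7,8}
'c' @ 3: {1,2,4,5,6,9}  ✓accept
'c' @ 4: {5,6}
'b' @ 5: {}  — no active states
rest 'bcc' ignored (set empty)
end set {} — state 1 not in

Answer: REJECT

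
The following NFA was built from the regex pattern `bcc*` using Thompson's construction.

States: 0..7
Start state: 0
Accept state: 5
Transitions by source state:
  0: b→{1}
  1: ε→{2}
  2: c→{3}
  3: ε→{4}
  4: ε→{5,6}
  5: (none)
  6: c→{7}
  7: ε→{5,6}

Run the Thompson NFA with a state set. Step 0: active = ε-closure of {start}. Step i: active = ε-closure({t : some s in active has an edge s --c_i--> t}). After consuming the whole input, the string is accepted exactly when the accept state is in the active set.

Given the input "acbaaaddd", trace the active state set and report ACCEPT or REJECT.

start: ε-closure({0}) = {0}
'a' @ 1: {}  — no active states
rest 'cbaaaddd' ignored (set empty)
end set {} — state 5 not in

Answer: REJECT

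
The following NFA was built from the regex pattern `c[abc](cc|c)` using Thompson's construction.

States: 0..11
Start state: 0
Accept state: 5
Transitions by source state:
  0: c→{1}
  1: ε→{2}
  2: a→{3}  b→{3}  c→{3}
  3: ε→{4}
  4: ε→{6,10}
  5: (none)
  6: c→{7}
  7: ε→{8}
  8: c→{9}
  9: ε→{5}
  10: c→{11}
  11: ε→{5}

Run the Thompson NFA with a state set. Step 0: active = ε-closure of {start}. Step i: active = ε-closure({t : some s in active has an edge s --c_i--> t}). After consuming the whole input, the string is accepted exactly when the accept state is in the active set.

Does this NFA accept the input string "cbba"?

Answer: REJECT

Trace:
S₀ = ε-closure({0}) = {0}
'c' @ 1: {1,2}
'b' @ 2: {3,4,6,10}
'b' @ 3: {}  — state set empty
rest 'a' ignored (set empty)
after full input: {}  (accept=5 not in)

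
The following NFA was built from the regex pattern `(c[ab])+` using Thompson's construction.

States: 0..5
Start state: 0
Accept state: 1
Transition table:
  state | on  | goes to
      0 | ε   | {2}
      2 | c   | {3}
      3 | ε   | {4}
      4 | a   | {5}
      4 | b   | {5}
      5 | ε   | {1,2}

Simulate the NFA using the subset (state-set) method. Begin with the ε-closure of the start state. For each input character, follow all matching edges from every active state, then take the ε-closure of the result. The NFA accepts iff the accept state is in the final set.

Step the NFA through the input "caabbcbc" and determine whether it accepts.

Answer: REJECT

Derivation:
initial (ε-close {0}): {0,2}
'c' @ 1: {3,4}
'a' @ 2: {1,2,5}  ✓accept
'a' @ 3: {}  — dead — no transitions
rest 'bbcbc' ignored (set empty)
final: {}; accept 1 not in set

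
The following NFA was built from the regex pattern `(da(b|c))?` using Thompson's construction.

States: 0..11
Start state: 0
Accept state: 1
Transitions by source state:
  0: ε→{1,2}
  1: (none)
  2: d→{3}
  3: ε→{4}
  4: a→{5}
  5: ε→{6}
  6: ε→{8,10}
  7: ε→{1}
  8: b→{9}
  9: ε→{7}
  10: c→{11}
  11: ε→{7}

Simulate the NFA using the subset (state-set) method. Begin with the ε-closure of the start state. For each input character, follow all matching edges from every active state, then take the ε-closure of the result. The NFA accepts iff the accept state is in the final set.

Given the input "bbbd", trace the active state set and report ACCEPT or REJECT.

S₀ = ε-closure({0}) = {0,1,2}
'b' @ 1: {}  — no active states
rest 'bbd' ignored (set empty)
end set {} — state 1 not in

Answer: REJECT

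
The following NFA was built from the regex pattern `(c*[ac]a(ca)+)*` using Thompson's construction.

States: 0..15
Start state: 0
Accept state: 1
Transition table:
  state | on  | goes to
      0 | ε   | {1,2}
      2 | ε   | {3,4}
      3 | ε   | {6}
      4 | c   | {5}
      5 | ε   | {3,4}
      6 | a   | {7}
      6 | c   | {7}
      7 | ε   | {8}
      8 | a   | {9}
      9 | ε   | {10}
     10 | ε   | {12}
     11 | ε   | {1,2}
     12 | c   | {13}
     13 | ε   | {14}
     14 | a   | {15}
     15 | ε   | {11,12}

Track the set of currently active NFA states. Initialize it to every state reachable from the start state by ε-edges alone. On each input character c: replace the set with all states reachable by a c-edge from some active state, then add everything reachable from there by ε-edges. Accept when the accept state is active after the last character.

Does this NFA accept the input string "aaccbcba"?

Answer: REJECT

Trace:
initial (ε-close {0}): {0,1,2,3,4,6}
'a' @ 1: {7,8}
'a' @ 2: {9,10,12}
'c' @ 3: {13,14}
'c' @ 4: {}  — state set empty
rest 'bcba' ignored (set empty)
end set {} — state 1 not in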